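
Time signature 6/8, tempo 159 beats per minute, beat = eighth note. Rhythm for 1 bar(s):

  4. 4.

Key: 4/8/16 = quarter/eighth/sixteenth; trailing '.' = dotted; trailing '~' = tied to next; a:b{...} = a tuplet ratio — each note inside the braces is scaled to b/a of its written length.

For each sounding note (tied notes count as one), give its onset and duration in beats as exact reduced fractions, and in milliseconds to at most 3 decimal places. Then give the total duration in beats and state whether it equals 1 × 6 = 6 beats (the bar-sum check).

1) 0.0ms=0b +1132.075ms=3b
2) 1132.075ms=3b +1132.075ms=3b
Σ=6b of 6 (159bpm 6/8) — PASS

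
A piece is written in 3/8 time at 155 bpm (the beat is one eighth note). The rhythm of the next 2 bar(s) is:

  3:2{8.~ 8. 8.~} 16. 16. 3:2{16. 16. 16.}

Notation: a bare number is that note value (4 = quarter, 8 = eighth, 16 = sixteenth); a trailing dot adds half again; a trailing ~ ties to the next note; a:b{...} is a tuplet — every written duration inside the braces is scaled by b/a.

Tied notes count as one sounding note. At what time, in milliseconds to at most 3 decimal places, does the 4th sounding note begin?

note 4 onset = 9/2b = 1741.935ms

1. 0.0ms @ 0 + 774.194ms (2)
2. 774.194ms @ 2 + 677.419ms (7/4)
3. 1451.613ms @ 15/4 + 290.323ms (3/4)
4. 1741.935ms @ 9/2 + 193.548ms (1/2)
5. 1935.484ms @ 5 + 193.548ms (1/2)
6. 2129.032ms @ 11/2 + 193.548ms (1/2)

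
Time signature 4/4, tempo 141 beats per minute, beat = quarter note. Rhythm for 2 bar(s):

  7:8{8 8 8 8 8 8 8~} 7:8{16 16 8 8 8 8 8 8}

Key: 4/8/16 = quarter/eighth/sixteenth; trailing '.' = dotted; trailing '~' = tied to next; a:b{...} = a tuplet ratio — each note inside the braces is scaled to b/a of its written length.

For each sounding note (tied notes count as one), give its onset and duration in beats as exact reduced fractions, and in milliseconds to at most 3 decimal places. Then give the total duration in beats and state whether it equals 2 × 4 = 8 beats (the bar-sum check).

1) 0.0ms=0b +243.161ms=4/7b
2) 243.161ms=4/7b +243.161ms=4/7b
3) 486.322ms=8/7b +243.161ms=4/7b
4) 729.483ms=12/7b +243.161ms=4/7b
5) 972.644ms=16/7b +243.161ms=4/7b
6) 1215.805ms=20/7b +243.161ms=4/7b
7) 1458.967ms=24/7b +364.742ms=6/7b
8) 1823.708ms=30/7b +121.581ms=2/7b
9) 1945.289ms=32/7b +243.161ms=4/7b
10) 2188.45ms=36/7b +243.161ms=4/7b
11) 2431.611ms=40/7b +243.161ms=4/7b
12) 2674.772ms=44/7b +243.161ms=4/7b
13) 2917.933ms=48/7b +243.161ms=4/7b
14) 3161.094ms=52/7b +243.161ms=4/7b
Σ=8b of 8 (141bpm 4/4) — PASS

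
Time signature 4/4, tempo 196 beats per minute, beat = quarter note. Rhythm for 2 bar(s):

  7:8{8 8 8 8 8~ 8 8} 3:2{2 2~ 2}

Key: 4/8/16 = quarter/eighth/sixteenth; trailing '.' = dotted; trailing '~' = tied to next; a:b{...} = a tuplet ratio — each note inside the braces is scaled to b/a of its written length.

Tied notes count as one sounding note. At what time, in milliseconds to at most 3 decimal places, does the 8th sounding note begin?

1. 0.0ms @ 0 + 174.927ms (4/7)
2. 174.927ms @ 4/7 + 174.927ms (4/7)
3. 349.854ms @ 8/7 + 174.927ms (4/7)
4. 524.781ms @ 12/7 + 174.927ms (4/7)
5. 699.708ms @ 16/7 + 349.854ms (8/7)
6. 1049.563ms @ 24/7 + 174.927ms (4/7)
7. 1224.49ms @ 4 + 408.163ms (4/3)
8. 1632.653ms @ 16/3 + 816.327ms (8/3)

note 8 onset = 16/3b = 1632.653ms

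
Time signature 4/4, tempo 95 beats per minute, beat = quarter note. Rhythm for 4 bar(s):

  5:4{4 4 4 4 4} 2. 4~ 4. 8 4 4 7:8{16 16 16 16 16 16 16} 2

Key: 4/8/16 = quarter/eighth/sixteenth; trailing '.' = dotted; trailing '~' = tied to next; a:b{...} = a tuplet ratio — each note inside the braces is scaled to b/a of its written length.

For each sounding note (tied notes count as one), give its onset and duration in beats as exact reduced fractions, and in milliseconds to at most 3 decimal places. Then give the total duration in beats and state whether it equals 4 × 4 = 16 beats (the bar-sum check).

1) 0.0ms=0b +505.263ms=4/5b
2) 505.263ms=4/5b +505.263ms=4/5b
3) 1010.526ms=8/5b +505.263ms=4/5b
4) 1515.789ms=12/5b +505.263ms=4/5b
5) 2021.053ms=16/5b +505.263ms=4/5b
6) 2526.316ms=4b +1894.737ms=3b
7) 4421.053ms=7b +1578.947ms=5/2b
8) 6000.0ms=19/2b +315.789ms=1/2b
9) 6315.789ms=10b +631.579ms=1b
10) 6947.368ms=11b +631.579ms=1b
11) 7578.947ms=12b +180.451ms=2/7b
12) 7759.398ms=86/7b +180.451ms=2/7b
13) 7939.85ms=88/7b +180.451ms=2/7b
14) 8120.301ms=90/7b +180.451ms=2/7b
15) 8300.752ms=92/7b +180.451ms=2/7b
16) 8481.203ms=94/7b +180.451ms=2/7b
17) 8661.654ms=96/7b +180.451ms=2/7b
18) 8842.105ms=14b +1263.158ms=2b
Σ=16b of 16 (95bpm 4/4) — PASS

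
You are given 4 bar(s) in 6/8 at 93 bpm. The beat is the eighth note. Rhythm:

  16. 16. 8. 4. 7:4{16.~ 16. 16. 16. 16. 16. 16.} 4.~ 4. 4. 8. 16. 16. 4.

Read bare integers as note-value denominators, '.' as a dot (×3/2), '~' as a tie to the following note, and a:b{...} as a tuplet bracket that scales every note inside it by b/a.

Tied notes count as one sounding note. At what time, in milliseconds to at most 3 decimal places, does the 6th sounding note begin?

1. 0.0ms @ 0 + 483.871ms (3/4)
2. 483.871ms @ 3/4 + 483.871ms (3/4)
3. 967.742ms @ 3/2 + 967.742ms (3/2)
4. 1935.484ms @ 3 + 1935.484ms (3)
5. 3870.968ms @ 6 + 552.995ms (6/7)
6. 4423.963ms @ 48/7 + 276.498ms (3/7)
7. 4700.461ms @ 51/7 + 276.498ms (3/7)
8. 4976.959ms @ 54/7 + 276.498ms (3/7)
9. 5253.456ms @ 57/7 + 276.498ms (3/7)
10. 5529.954ms @ 60/7 + 276.498ms (3/7)
11. 5806.452ms @ 9 + 3870.968ms (6)
12. 9677.419ms @ 15 + 1935.484ms (3)
13. 11612.903ms @ 18 + 967.742ms (3/2)
14. 12580.645ms @ 39/2 + 483.871ms (3/4)
15. 13064.516ms @ 81/4 + 483.871ms (3/4)
16. 13548.387ms @ 21 + 1935.484ms (3)

note 6 onset = 48/7b = 4423.963ms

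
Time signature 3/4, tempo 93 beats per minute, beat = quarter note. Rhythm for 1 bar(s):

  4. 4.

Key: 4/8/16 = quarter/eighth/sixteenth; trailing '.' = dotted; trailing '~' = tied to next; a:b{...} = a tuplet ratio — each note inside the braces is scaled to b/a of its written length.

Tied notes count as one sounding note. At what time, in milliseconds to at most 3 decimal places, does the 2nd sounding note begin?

note 2 onset = 3/2b = 967.742ms

1. 0.0ms @ 0 + 967.742ms (3/2)
2. 967.742ms @ 3/2 + 967.742ms (3/2)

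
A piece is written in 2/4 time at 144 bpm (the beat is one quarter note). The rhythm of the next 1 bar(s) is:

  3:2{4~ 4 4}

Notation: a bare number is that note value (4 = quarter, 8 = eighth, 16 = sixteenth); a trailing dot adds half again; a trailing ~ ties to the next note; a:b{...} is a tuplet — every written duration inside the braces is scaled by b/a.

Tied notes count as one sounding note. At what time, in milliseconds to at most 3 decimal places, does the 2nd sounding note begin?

1. 0.0ms @ 0 + 555.556ms (4/3)
2. 555.556ms @ 4/3 + 277.778ms (2/3)

note 2 onset = 4/3b = 555.556ms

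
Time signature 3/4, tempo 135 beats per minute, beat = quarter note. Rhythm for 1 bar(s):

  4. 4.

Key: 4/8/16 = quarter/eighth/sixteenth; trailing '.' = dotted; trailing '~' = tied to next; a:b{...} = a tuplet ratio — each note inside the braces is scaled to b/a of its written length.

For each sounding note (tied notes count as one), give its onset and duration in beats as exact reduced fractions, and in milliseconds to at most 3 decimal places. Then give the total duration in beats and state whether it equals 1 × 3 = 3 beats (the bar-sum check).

1) 0.0ms=0b +666.667ms=3/2b
2) 666.667ms=3/2b +666.667ms=3/2b
Σ=3b of 3 (135bpm 3/4) — PASS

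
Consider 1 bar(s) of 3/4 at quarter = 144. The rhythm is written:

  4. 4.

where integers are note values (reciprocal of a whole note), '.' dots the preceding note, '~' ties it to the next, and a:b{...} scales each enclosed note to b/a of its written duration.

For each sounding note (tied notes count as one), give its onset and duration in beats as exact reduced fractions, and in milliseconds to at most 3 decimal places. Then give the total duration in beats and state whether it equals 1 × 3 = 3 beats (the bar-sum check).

1) 0.0ms=0b +625.0ms=3/2b
2) 625.0ms=3/2b +625.0ms=3/2b
Σ=3b of 3 (144bpm 3/4) — PASS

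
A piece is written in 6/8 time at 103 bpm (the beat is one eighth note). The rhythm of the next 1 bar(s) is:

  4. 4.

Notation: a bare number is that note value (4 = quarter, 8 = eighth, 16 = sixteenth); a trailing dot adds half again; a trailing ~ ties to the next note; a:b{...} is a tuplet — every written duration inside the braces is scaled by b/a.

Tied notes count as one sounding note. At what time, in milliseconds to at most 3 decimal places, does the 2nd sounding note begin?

1. 0.0ms @ 0 + 1747.573ms (3)
2. 1747.573ms @ 3 + 1747.573ms (3)

note 2 onset = 3b = 1747.573ms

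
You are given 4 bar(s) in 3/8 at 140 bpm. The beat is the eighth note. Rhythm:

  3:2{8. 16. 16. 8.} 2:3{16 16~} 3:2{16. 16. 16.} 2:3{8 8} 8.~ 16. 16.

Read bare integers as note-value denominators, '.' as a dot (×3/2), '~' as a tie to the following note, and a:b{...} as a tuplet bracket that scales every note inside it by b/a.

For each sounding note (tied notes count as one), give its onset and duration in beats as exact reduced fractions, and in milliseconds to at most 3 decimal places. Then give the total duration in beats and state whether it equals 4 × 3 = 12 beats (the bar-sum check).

1) 0.0ms=0b +428.571ms=1b
2) 428.571ms=1b +214.286ms=1/2b
3) 642.857ms=3/2b +214.286ms=1/2b
4) 857.143ms=2b +428.571ms=1b
5) 1285.714ms=3b +321.429ms=3/4b
6) 1607.143ms=15/4b +535.714ms=5/4b
7) 2142.857ms=5b +214.286ms=1/2b
8) 2357.143ms=11/2b +214.286ms=1/2b
9) 2571.429ms=6b +642.857ms=3/2b
10) 3214.286ms=15/2b +642.857ms=3/2b
11) 3857.143ms=9b +964.286ms=9/4b
12) 4821.429ms=45/4b +321.429ms=3/4b
Σ=12b of 12 (140bpm 3/8) — PASS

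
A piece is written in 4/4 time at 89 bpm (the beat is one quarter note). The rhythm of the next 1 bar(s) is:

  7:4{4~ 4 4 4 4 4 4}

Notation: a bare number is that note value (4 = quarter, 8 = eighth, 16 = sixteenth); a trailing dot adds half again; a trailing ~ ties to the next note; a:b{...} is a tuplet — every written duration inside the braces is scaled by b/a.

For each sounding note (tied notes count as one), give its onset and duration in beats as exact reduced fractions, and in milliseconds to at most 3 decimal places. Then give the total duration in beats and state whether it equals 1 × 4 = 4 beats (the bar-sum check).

1) 0.0ms=0b +770.465ms=8/7b
2) 770.465ms=8/7b +385.233ms=4/7b
3) 1155.698ms=12/7b +385.233ms=4/7b
4) 1540.931ms=16/7b +385.233ms=4/7b
5) 1926.164ms=20/7b +385.233ms=4/7b
6) 2311.396ms=24/7b +385.233ms=4/7b
Σ=4b of 4 (89bpm 4/4) — PASS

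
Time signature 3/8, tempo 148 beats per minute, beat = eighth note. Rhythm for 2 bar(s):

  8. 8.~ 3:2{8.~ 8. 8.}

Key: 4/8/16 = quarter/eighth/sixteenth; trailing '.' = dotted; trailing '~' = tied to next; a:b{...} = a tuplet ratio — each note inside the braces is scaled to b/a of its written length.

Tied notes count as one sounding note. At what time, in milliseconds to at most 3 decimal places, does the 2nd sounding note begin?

note 2 onset = 3/2b = 608.108ms

1. 0.0ms @ 0 + 608.108ms (3/2)
2. 608.108ms @ 3/2 + 1418.919ms (7/2)
3. 2027.027ms @ 5 + 405.405ms (1)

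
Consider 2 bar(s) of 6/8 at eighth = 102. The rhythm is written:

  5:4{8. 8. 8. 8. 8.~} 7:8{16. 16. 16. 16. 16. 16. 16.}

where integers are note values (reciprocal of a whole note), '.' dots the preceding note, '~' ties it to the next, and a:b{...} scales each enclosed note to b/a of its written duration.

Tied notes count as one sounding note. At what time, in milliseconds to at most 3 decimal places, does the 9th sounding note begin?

1. 0.0ms @ 0 + 705.882ms (6/5)
2. 705.882ms @ 6/5 + 705.882ms (6/5)
3. 1411.765ms @ 12/5 + 705.882ms (6/5)
4. 2117.647ms @ 18/5 + 705.882ms (6/5)
5. 2823.529ms @ 24/5 + 1210.084ms (72/35)
6. 4033.613ms @ 48/7 + 504.202ms (6/7)
7. 4537.815ms @ 54/7 + 504.202ms (6/7)
8. 5042.017ms @ 60/7 + 504.202ms (6/7)
9. 5546.218ms @ 66/7 + 504.202ms (6/7)
10. 6050.42ms @ 72/7 + 504.202ms (6/7)
11. 6554.622ms @ 78/7 + 504.202ms (6/7)

note 9 onset = 66/7b = 5546.218ms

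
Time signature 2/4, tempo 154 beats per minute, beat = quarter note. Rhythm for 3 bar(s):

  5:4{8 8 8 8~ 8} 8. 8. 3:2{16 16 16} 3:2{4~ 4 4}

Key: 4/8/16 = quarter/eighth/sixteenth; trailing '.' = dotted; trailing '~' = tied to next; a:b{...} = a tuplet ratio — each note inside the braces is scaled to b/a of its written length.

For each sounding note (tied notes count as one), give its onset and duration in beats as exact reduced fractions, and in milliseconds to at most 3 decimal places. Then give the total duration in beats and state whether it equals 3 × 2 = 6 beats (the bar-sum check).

1) 0.0ms=0b +155.844ms=2/5b
2) 155.844ms=2/5b +155.844ms=2/5b
3) 311.688ms=4/5b +155.844ms=2/5b
4) 467.532ms=6/5b +311.688ms=4/5b
5) 779.221ms=2b +292.208ms=3/4b
6) 1071.429ms=11/4b +292.208ms=3/4b
7) 1363.636ms=7/2b +64.935ms=1/6b
8) 1428.571ms=11/3b +64.935ms=1/6b
9) 1493.506ms=23/6b +64.935ms=1/6b
10) 1558.442ms=4b +519.481ms=4/3b
11) 2077.922ms=16/3b +259.74ms=2/3b
Σ=6b of 6 (154bpm 2/4) — PASS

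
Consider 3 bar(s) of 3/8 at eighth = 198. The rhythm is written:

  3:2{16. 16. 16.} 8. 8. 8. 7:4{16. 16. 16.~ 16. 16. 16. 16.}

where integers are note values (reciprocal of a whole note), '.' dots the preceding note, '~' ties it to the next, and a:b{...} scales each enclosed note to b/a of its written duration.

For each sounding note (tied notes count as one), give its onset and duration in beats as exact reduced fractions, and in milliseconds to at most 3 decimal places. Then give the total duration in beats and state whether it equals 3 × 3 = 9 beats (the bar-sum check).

1) 0.0ms=0b +151.515ms=1/2b
2) 151.515ms=1/2b +151.515ms=1/2b
3) 303.03ms=1b +151.515ms=1/2b
4) 454.545ms=3/2b +454.545ms=3/2b
5) 909.091ms=3b +454.545ms=3/2b
6) 1363.636ms=9/2b +454.545ms=3/2b
7) 1818.182ms=6b +129.87ms=3/7b
8) 1948.052ms=45/7b +129.87ms=3/7b
9) 2077.922ms=48/7b +259.74ms=6/7b
10) 2337.662ms=54/7b +129.87ms=3/7b
11) 2467.532ms=57/7b +129.87ms=3/7b
12) 2597.403ms=60/7b +129.87ms=3/7b
Σ=9b of 9 (198bpm 3/8) — PASS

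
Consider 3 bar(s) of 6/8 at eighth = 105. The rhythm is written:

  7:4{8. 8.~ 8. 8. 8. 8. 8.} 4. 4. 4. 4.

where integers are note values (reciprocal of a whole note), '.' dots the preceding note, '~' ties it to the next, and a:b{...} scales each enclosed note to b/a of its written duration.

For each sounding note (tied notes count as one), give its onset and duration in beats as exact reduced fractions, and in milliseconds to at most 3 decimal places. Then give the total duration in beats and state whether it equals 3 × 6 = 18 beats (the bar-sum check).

1) 0.0ms=0b +489.796ms=6/7b
2) 489.796ms=6/7b +979.592ms=12/7b
3) 1469.388ms=18/7b +489.796ms=6/7b
4) 1959.184ms=24/7b +489.796ms=6/7b
5) 2448.98ms=30/7b +489.796ms=6/7b
6) 2938.776ms=36/7b +489.796ms=6/7b
7) 3428.571ms=6b +1714.286ms=3b
8) 5142.857ms=9b +1714.286ms=3b
9) 6857.143ms=12b +1714.286ms=3b
10) 8571.429ms=15b +1714.286ms=3b
Σ=18b of 18 (105bpm 6/8) — PASS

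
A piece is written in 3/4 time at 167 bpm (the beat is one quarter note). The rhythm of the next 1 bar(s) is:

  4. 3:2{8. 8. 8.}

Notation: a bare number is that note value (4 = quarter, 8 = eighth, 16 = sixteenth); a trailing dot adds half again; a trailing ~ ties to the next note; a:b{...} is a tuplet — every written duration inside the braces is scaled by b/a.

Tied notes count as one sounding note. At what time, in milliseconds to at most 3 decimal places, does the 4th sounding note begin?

1. 0.0ms @ 0 + 538.922ms (3/2)
2. 538.922ms @ 3/2 + 179.641ms (1/2)
3. 718.563ms @ 2 + 179.641ms (1/2)
4. 898.204ms @ 5/2 + 179.641ms (1/2)

note 4 onset = 5/2b = 898.204ms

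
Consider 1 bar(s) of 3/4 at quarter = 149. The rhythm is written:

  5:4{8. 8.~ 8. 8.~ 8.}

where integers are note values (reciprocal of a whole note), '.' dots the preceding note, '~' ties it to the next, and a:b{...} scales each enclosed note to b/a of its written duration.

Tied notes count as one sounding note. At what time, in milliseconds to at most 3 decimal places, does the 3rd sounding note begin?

note 3 onset = 9/5b = 724.832ms

1. 0.0ms @ 0 + 241.611ms (3/5)
2. 241.611ms @ 3/5 + 483.221ms (6/5)
3. 724.832ms @ 9/5 + 483.221ms (6/5)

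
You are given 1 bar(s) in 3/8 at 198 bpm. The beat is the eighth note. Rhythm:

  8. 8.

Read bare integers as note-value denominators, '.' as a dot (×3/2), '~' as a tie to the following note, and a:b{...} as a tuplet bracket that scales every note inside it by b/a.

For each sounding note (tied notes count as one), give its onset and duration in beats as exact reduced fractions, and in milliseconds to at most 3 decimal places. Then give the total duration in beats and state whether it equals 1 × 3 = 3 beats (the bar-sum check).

1) 0.0ms=0b +454.545ms=3/2b
2) 454.545ms=3/2b +454.545ms=3/2b
Σ=3b of 3 (198bpm 3/8) — PASS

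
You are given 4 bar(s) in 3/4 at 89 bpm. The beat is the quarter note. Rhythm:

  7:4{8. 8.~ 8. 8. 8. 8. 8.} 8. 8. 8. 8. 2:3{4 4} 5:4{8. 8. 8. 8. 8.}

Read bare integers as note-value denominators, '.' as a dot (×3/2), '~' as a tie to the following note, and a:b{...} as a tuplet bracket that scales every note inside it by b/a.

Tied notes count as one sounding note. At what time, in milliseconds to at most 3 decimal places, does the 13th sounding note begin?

1. 0.0ms @ 0 + 288.925ms (3/7)
2. 288.925ms @ 3/7 + 577.849ms (6/7)
3. 866.774ms @ 9/7 + 288.925ms (3/7)
4. 1155.698ms @ 12/7 + 288.925ms (3/7)
5. 1444.623ms @ 15/7 + 288.925ms (3/7)
6. 1733.547ms @ 18/7 + 288.925ms (3/7)
7. 2022.472ms @ 3 + 505.618ms (3/4)
8. 2528.09ms @ 15/4 + 505.618ms (3/4)
9. 3033.708ms @ 9/2 + 505.618ms (3/4)
10. 3539.326ms @ 21/4 + 505.618ms (3/4)
11. 4044.944ms @ 6 + 1011.236ms (3/2)
12. 5056.18ms @ 15/2 + 1011.236ms (3/2)
13. 6067.416ms @ 9 + 404.494ms (3/5)
14. 6471.91ms @ 48/5 + 404.494ms (3/5)
15. 6876.404ms @ 51/5 + 404.494ms (3/5)
16. 7280.899ms @ 54/5 + 404.494ms (3/5)
17. 7685.393ms @ 57/5 + 404.494ms (3/5)

note 13 onset = 9b = 6067.416ms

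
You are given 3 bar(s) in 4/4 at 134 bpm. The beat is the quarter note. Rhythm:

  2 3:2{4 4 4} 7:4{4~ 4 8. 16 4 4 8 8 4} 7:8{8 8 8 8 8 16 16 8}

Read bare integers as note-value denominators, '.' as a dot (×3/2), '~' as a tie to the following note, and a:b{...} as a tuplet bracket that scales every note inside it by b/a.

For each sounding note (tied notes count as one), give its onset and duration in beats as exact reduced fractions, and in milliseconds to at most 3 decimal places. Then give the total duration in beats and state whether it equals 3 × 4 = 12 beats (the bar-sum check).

1) 0.0ms=0b +895.522ms=2b
2) 895.522ms=2b +298.507ms=2/3b
3) 1194.03ms=8/3b +298.507ms=2/3b
4) 1492.537ms=10/3b +298.507ms=2/3b
5) 1791.045ms=4b +511.727ms=8/7b
6) 2302.772ms=36/7b +191.898ms=3/7b
7) 2494.67ms=39/7b +63.966ms=1/7b
8) 2558.635ms=40/7b +255.864ms=4/7b
9) 2814.499ms=44/7b +255.864ms=4/7b
10) 3070.362ms=48/7b +127.932ms=2/7b
11) 3198.294ms=50/7b +127.932ms=2/7b
12) 3326.226ms=52/7b +255.864ms=4/7b
13) 3582.09ms=8b +255.864ms=4/7b
14) 3837.953ms=60/7b +255.864ms=4/7b
15) 4093.817ms=64/7b +255.864ms=4/7b
16) 4349.68ms=68/7b +255.864ms=4/7b
17) 4605.544ms=72/7b +255.864ms=4/7b
18) 4861.407ms=76/7b +127.932ms=2/7b
19) 4989.339ms=78/7b +127.932ms=2/7b
20) 5117.271ms=80/7b +255.864ms=4/7b
Σ=12b of 12 (134bpm 4/4) — PASS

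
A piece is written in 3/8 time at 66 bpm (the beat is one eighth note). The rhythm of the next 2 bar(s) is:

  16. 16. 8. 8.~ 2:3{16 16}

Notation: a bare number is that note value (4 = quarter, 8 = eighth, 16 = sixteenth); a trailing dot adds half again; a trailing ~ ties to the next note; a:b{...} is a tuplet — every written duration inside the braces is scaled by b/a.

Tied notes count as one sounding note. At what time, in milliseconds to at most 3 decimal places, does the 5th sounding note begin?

1. 0.0ms @ 0 + 681.818ms (3/4)
2. 681.818ms @ 3/4 + 681.818ms (3/4)
3. 1363.636ms @ 3/2 + 1363.636ms (3/2)
4. 2727.273ms @ 3 + 2045.455ms (9/4)
5. 4772.727ms @ 21/4 + 681.818ms (3/4)

note 5 onset = 21/4b = 4772.727ms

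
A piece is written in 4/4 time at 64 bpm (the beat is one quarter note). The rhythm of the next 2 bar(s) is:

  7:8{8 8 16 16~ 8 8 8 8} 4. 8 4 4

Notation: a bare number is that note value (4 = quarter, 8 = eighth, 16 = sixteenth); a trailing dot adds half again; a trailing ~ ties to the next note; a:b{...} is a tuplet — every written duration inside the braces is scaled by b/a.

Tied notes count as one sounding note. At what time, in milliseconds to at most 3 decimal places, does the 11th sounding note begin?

1. 0.0ms @ 0 + 535.714ms (4/7)
2. 535.714ms @ 4/7 + 535.714ms (4/7)
3. 1071.429ms @ 8/7 + 267.857ms (2/7)
4. 1339.286ms @ 10/7 + 803.571ms (6/7)
5. 2142.857ms @ 16/7 + 535.714ms (4/7)
6. 2678.571ms @ 20/7 + 535.714ms (4/7)
7. 3214.286ms @ 24/7 + 535.714ms (4/7)
8. 3750.0ms @ 4 + 1406.25ms (3/2)
9. 5156.25ms @ 11/2 + 468.75ms (1/2)
10. 5625.0ms @ 6 + 937.5ms (1)
11. 6562.5ms @ 7 + 937.5ms (1)

note 11 onset = 7b = 6562.5ms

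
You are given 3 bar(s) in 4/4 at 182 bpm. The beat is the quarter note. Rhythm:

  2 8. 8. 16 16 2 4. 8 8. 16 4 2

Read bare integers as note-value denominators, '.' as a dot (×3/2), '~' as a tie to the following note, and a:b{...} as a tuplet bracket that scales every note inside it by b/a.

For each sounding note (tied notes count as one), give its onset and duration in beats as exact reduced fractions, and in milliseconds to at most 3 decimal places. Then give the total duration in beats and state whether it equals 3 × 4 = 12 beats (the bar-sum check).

1) 0.0ms=0b +659.341ms=2b
2) 659.341ms=2b +247.253ms=3/4b
3) 906.593ms=11/4b +247.253ms=3/4b
4) 1153.846ms=7/2b +82.418ms=1/4b
5) 1236.264ms=15/4b +82.418ms=1/4b
6) 1318.681ms=4b +659.341ms=2b
7) 1978.022ms=6b +494.505ms=3/2b
8) 2472.527ms=15/2b +164.835ms=1/2b
9) 2637.363ms=8b +247.253ms=3/4b
10) 2884.615ms=35/4b +82.418ms=1/4b
11) 2967.033ms=9b +329.67ms=1b
12) 3296.703ms=10b +659.341ms=2b
Σ=12b of 12 (182bpm 4/4) — PASS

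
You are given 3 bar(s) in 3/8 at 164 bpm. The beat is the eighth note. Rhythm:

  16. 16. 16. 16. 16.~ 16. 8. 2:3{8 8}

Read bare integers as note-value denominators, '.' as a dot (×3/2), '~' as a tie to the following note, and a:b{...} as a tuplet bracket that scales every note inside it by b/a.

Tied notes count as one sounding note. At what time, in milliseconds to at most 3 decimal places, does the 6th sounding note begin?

1. 0.0ms @ 0 + 274.39ms (3/4)
2. 274.39ms @ 3/4 + 274.39ms (3/4)
3. 548.78ms @ 3/2 + 274.39ms (3/4)
4. 823.171ms @ 9/4 + 274.39ms (3/4)
5. 1097.561ms @ 3 + 548.78ms (3/2)
6. 1646.341ms @ 9/2 + 548.78ms (3/2)
7. 2195.122ms @ 6 + 548.78ms (3/2)
8. 2743.902ms @ 15/2 + 548.78ms (3/2)

note 6 onset = 9/2b = 1646.341ms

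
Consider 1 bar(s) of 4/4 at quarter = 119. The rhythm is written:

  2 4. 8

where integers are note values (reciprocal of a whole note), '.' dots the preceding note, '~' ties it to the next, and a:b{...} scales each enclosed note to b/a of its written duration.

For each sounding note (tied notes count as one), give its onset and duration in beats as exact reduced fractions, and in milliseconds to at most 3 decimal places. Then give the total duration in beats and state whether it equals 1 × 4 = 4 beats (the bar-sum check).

1) 0.0ms=0b +1008.403ms=2b
2) 1008.403ms=2b +756.303ms=3/2b
3) 1764.706ms=7/2b +252.101ms=1/2b
Σ=4b of 4 (119bpm 4/4) — PASS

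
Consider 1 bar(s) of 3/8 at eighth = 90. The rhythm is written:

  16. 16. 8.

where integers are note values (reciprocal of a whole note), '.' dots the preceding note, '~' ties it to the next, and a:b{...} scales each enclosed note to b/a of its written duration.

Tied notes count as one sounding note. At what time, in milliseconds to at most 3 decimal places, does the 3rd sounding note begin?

note 3 onset = 3/2b = 1000.0ms

1. 0.0ms @ 0 + 500.0ms (3/4)
2. 500.0ms @ 3/4 + 500.0ms (3/4)
3. 1000.0ms @ 3/2 + 1000.0ms (3/2)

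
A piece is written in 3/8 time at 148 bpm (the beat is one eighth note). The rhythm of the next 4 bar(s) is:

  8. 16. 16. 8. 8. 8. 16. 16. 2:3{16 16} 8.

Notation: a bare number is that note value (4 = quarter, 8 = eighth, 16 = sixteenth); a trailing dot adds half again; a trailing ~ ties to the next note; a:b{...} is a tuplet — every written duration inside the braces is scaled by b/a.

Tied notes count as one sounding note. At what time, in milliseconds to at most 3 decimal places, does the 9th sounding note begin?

note 9 onset = 9b = 3648.649ms

1. 0.0ms @ 0 + 608.108ms (3/2)
2. 608.108ms @ 3/2 + 304.054ms (3/4)
3. 912.162ms @ 9/4 + 304.054ms (3/4)
4. 1216.216ms @ 3 + 608.108ms (3/2)
5. 1824.324ms @ 9/2 + 608.108ms (3/2)
6. 2432.432ms @ 6 + 608.108ms (3/2)
7. 3040.541ms @ 15/2 + 304.054ms (3/4)
8. 3344.595ms @ 33/4 + 304.054ms (3/4)
9. 3648.649ms @ 9 + 304.054ms (3/4)
10. 3952.703ms @ 39/4 + 304.054ms (3/4)
11. 4256.757ms @ 21/2 + 608.108ms (3/2)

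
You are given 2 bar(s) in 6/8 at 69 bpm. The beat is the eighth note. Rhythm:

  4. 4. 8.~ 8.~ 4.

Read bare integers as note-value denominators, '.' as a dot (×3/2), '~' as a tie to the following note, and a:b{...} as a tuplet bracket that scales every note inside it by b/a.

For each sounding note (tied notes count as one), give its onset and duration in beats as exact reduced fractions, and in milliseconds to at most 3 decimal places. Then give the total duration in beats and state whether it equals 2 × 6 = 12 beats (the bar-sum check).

1) 0.0ms=0b +2608.696ms=3b
2) 2608.696ms=3b +2608.696ms=3b
3) 5217.391ms=6b +5217.391ms=6b
Σ=12b of 12 (69bpm 6/8) — PASS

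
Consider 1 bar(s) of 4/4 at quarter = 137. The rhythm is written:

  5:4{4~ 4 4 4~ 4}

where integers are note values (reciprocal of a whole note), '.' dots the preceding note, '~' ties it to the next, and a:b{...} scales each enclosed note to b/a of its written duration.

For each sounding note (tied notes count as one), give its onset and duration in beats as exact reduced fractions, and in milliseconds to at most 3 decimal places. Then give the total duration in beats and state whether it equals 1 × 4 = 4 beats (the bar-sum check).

1) 0.0ms=0b +700.73ms=8/5b
2) 700.73ms=8/5b +350.365ms=4/5b
3) 1051.095ms=12/5b +700.73ms=8/5b
Σ=4b of 4 (137bpm 4/4) — PASS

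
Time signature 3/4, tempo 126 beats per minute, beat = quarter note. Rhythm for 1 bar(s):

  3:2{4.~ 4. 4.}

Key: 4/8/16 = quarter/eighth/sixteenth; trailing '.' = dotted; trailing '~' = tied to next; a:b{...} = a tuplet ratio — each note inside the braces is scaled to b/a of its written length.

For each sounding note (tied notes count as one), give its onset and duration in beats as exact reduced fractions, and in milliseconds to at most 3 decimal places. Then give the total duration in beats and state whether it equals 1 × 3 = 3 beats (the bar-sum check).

1) 0.0ms=0b +952.381ms=2b
2) 952.381ms=2b +476.19ms=1b
Σ=3b of 3 (126bpm 3/4) — PASS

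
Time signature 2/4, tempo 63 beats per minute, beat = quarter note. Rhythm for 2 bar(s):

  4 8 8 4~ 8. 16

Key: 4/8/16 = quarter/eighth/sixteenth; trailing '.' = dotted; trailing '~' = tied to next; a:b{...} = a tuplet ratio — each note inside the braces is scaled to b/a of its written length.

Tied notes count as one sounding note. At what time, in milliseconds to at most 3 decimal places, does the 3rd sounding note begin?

note 3 onset = 3/2b = 1428.571ms

1. 0.0ms @ 0 + 952.381ms (1)
2. 952.381ms @ 1 + 476.19ms (1/2)
3. 1428.571ms @ 3/2 + 476.19ms (1/2)
4. 1904.762ms @ 2 + 1666.667ms (7/4)
5. 3571.429ms @ 15/4 + 238.095ms (1/4)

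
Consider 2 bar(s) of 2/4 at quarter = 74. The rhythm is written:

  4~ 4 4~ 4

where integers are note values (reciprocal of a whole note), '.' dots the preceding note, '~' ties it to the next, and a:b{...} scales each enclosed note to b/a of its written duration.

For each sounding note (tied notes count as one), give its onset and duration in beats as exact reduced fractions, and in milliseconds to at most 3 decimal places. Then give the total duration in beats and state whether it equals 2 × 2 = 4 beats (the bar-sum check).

1) 0.0ms=0b +1621.622ms=2b
2) 1621.622ms=2b +1621.622ms=2b
Σ=4b of 4 (74bpm 2/4) — PASS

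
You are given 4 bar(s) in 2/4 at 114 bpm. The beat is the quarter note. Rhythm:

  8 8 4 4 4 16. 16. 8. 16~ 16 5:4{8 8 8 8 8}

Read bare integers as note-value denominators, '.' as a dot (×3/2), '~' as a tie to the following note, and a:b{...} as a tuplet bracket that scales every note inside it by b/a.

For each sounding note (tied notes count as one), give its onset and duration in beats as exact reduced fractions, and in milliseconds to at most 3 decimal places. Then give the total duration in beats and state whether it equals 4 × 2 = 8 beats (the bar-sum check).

1) 0.0ms=0b +263.158ms=1/2b
2) 263.158ms=1/2b +263.158ms=1/2b
3) 526.316ms=1b +526.316ms=1b
4) 1052.632ms=2b +526.316ms=1b
5) 1578.947ms=3b +526.316ms=1b
6) 2105.263ms=4b +197.368ms=3/8b
7) 2302.632ms=35/8b +197.368ms=3/8b
8) 2500.0ms=19/4b +394.737ms=3/4b
9) 2894.737ms=11/2b +263.158ms=1/2b
10) 3157.895ms=6b +210.526ms=2/5b
11) 3368.421ms=32/5b +210.526ms=2/5b
12) 3578.947ms=34/5b +210.526ms=2/5b
13) 3789.474ms=36/5b +210.526ms=2/5b
14) 4000.0ms=38/5b +210.526ms=2/5b
Σ=8b of 8 (114bpm 2/4) — PASS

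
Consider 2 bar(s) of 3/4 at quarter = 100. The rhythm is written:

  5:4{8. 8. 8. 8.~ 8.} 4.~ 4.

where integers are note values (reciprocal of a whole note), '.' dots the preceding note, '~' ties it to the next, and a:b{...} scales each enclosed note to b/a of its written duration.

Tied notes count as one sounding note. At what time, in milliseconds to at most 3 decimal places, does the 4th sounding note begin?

1. 0.0ms @ 0 + 360.0ms (3/5)
2. 360.0ms @ 3/5 + 360.0ms (3/5)
3. 720.0ms @ 6/5 + 360.0ms (3/5)
4. 1080.0ms @ 9/5 + 720.0ms (6/5)
5. 1800.0ms @ 3 + 1800.0ms (3)

note 4 onset = 9/5b = 1080.0ms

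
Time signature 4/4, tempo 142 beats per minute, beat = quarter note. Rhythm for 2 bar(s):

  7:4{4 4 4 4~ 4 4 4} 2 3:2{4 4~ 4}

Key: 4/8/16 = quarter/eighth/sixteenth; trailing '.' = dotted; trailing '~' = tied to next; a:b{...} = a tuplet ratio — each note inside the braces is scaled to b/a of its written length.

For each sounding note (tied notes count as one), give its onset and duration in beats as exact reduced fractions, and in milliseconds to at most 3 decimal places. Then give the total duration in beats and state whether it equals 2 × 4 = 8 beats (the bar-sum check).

1) 0.0ms=0b +241.449ms=4/7b
2) 241.449ms=4/7b +241.449ms=4/7b
3) 482.897ms=8/7b +241.449ms=4/7b
4) 724.346ms=12/7b +482.897ms=8/7b
5) 1207.243ms=20/7b +241.449ms=4/7b
6) 1448.692ms=24/7b +241.449ms=4/7b
7) 1690.141ms=4b +845.07ms=2b
8) 2535.211ms=6b +281.69ms=2/3b
9) 2816.901ms=20/3b +563.38ms=4/3b
Σ=8b of 8 (142bpm 4/4) — PASS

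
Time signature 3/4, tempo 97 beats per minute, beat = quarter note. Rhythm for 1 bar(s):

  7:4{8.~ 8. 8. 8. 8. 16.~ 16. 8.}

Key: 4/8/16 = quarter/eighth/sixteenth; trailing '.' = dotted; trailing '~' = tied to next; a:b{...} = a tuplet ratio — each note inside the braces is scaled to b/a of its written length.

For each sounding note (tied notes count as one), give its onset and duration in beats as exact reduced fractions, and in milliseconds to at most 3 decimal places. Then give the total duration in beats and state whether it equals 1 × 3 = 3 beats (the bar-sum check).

1) 0.0ms=0b +530.191ms=6/7b
2) 530.191ms=6/7b +265.096ms=3/7b
3) 795.287ms=9/7b +265.096ms=3/7b
4) 1060.383ms=12/7b +265.096ms=3/7b
5) 1325.479ms=15/7b +265.096ms=3/7b
6) 1590.574ms=18/7b +265.096ms=3/7b
Σ=3b of 3 (97bpm 3/4) — PASS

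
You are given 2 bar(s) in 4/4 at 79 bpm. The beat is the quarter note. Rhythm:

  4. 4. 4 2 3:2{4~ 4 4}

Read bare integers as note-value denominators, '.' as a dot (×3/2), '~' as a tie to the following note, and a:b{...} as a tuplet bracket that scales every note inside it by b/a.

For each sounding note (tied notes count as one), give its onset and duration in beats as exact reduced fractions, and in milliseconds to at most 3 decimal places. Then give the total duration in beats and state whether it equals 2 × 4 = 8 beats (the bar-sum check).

1) 0.0ms=0b +1139.241ms=3/2b
2) 1139.241ms=3/2b +1139.241ms=3/2b
3) 2278.481ms=3b +759.494ms=1b
4) 3037.975ms=4b +1518.987ms=2b
5) 4556.962ms=6b +1012.658ms=4/3b
6) 5569.62ms=22/3b +506.329ms=2/3b
Σ=8b of 8 (79bpm 4/4) — PASS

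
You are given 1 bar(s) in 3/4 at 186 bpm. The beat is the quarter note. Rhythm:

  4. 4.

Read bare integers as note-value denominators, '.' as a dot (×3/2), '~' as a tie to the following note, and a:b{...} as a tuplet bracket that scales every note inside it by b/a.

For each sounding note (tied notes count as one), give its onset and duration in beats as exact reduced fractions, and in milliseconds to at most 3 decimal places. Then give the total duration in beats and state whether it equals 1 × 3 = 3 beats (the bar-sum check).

1) 0.0ms=0b +483.871ms=3/2b
2) 483.871ms=3/2b +483.871ms=3/2b
Σ=3b of 3 (186bpm 3/4) — PASS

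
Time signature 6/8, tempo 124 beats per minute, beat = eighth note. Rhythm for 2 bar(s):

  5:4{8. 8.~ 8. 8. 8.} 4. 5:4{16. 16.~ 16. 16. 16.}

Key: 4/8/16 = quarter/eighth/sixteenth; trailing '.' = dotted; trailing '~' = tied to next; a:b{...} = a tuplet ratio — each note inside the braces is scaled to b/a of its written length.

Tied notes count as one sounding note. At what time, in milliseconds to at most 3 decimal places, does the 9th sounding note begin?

note 9 onset = 57/5b = 5516.129ms

1. 0.0ms @ 0 + 580.645ms (6/5)
2. 580.645ms @ 6/5 + 1161.29ms (12/5)
3. 1741.935ms @ 18/5 + 580.645ms (6/5)
4. 2322.581ms @ 24/5 + 580.645ms (6/5)
5. 2903.226ms @ 6 + 1451.613ms (3)
6. 4354.839ms @ 9 + 290.323ms (3/5)
7. 4645.161ms @ 48/5 + 580.645ms (6/5)
8. 5225.806ms @ 54/5 + 290.323ms (3/5)
9. 5516.129ms @ 57/5 + 290.323ms (3/5)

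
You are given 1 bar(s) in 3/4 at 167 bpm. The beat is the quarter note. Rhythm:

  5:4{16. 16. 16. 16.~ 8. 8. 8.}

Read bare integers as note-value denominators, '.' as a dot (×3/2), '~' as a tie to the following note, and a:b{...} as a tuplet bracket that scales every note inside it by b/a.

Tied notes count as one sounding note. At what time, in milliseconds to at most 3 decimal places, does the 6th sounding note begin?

1. 0.0ms @ 0 + 107.784ms (3/10)
2. 107.784ms @ 3/10 + 107.784ms (3/10)
3. 215.569ms @ 3/5 + 107.784ms (3/10)
4. 323.353ms @ 9/10 + 323.353ms (9/10)
5. 646.707ms @ 9/5 + 215.569ms (3/5)
6. 862.275ms @ 12/5 + 215.569ms (3/5)

note 6 onset = 12/5b = 862.275ms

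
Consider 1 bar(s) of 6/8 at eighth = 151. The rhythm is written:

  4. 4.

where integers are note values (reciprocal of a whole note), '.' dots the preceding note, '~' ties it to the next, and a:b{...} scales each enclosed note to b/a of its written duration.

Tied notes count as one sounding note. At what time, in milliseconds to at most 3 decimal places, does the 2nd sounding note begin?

1. 0.0ms @ 0 + 1192.053ms (3)
2. 1192.053ms @ 3 + 1192.053ms (3)

note 2 onset = 3b = 1192.053ms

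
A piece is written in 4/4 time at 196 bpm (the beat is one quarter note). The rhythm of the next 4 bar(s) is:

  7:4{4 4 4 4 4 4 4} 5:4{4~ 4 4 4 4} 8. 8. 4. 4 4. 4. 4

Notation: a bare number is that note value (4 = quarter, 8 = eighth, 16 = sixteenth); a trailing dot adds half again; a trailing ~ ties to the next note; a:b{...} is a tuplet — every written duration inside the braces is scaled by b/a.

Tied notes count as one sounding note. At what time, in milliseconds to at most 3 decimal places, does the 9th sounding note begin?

note 9 onset = 28/5b = 1714.286ms

1. 0.0ms @ 0 + 174.927ms (4/7)
2. 174.927ms @ 4/7 + 174.927ms (4/7)
3. 349.854ms @ 8/7 + 174.927ms (4/7)
4. 524.781ms @ 12/7 + 174.927ms (4/7)
5. 699.708ms @ 16/7 + 174.927ms (4/7)
6. 874.636ms @ 20/7 + 174.927ms (4/7)
7. 1049.563ms @ 24/7 + 174.927ms (4/7)
8. 1224.49ms @ 4 + 489.796ms (8/5)
9. 1714.286ms @ 28/5 + 244.898ms (4/5)
10. 1959.184ms @ 32/5 + 244.898ms (4/5)
11. 2204.082ms @ 36/5 + 244.898ms (4/5)
12. 2448.98ms @ 8 + 229.592ms (3/4)
13. 2678.571ms @ 35/4 + 229.592ms (3/4)
14. 2908.163ms @ 19/2 + 459.184ms (3/2)
15. 3367.347ms @ 11 + 306.122ms (1)
16. 3673.469ms @ 12 + 459.184ms (3/2)
17. 4132.653ms @ 27/2 + 459.184ms (3/2)
18. 4591.837ms @ 15 + 306.122ms (1)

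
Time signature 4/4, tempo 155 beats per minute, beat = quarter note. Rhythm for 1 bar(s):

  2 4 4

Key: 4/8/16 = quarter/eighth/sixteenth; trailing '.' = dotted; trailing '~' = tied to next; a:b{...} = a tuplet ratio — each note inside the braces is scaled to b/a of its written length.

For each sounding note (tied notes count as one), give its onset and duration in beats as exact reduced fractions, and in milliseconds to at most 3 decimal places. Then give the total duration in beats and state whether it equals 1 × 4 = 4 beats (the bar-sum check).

1) 0.0ms=0b +774.194ms=2b
2) 774.194ms=2b +387.097ms=1b
3) 1161.29ms=3b +387.097ms=1b
Σ=4b of 4 (155bpm 4/4) — PASS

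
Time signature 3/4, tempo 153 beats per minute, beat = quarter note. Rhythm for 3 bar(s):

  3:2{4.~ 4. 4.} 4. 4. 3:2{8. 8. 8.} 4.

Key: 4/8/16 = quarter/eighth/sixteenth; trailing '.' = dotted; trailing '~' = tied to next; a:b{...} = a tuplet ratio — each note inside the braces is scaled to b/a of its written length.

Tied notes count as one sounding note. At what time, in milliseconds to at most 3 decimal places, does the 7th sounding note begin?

note 7 onset = 7b = 2745.098ms

1. 0.0ms @ 0 + 784.314ms (2)
2. 784.314ms @ 2 + 392.157ms (1)
3. 1176.471ms @ 3 + 588.235ms (3/2)
4. 1764.706ms @ 9/2 + 588.235ms (3/2)
5. 2352.941ms @ 6 + 196.078ms (1/2)
6. 2549.02ms @ 13/2 + 196.078ms (1/2)
7. 2745.098ms @ 7 + 196.078ms (1/2)
8. 2941.176ms @ 15/2 + 588.235ms (3/2)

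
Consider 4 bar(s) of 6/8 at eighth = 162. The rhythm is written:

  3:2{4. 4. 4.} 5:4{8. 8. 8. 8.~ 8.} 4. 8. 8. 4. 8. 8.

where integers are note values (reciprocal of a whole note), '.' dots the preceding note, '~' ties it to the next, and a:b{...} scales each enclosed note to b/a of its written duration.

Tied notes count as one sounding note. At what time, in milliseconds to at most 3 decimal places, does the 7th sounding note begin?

1. 0.0ms @ 0 + 740.741ms (2)
2. 740.741ms @ 2 + 740.741ms (2)
3. 1481.481ms @ 4 + 740.741ms (2)
4. 2222.222ms @ 6 + 444.444ms (6/5)
5. 2666.667ms @ 36/5 + 444.444ms (6/5)
6. 3111.111ms @ 42/5 + 444.444ms (6/5)
7. 3555.556ms @ 48/5 + 888.889ms (12/5)
8. 4444.444ms @ 12 + 1111.111ms (3)
9. 5555.556ms @ 15 + 555.556ms (3/2)
10. 6111.111ms @ 33/2 + 555.556ms (3/2)
11. 6666.667ms @ 18 + 1111.111ms (3)
12. 7777.778ms @ 21 + 555.556ms (3/2)
13. 8333.333ms @ 45/2 + 555.556ms (3/2)

note 7 onset = 48/5b = 3555.556ms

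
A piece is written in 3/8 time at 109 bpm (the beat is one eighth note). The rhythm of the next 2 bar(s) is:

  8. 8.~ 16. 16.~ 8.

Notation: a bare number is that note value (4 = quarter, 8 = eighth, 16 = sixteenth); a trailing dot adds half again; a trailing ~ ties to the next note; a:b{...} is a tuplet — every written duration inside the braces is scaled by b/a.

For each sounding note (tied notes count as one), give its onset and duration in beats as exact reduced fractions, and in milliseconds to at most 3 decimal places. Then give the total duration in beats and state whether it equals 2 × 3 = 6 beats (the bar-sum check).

1) 0.0ms=0b +825.688ms=3/2b
2) 825.688ms=3/2b +1238.532ms=9/4b
3) 2064.22ms=15/4b +1238.532ms=9/4b
Σ=6b of 6 (109bpm 3/8) — PASS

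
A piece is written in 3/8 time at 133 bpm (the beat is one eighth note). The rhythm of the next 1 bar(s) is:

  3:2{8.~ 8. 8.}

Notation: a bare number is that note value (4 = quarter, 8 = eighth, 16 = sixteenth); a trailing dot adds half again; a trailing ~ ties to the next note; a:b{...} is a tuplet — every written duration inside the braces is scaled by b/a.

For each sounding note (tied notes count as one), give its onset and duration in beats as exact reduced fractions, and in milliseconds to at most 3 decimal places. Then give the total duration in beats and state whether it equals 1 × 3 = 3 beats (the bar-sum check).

1) 0.0ms=0b +902.256ms=2b
2) 902.256ms=2b +451.128ms=1b
Σ=3b of 3 (133bpm 3/8) — PASS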